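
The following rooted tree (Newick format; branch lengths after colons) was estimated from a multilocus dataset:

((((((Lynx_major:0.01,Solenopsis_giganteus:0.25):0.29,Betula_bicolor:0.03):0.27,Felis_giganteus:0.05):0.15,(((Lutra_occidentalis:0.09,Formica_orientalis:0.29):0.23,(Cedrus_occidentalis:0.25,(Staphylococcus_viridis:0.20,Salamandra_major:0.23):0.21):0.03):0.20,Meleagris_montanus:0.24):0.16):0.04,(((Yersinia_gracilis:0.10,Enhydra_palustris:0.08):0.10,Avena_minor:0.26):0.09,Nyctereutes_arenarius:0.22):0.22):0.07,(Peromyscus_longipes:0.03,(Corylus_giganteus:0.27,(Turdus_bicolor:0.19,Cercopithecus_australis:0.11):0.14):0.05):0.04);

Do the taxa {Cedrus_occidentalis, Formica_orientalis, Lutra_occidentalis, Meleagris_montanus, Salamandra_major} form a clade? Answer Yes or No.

No

The MRCA of the listed taxa subtends (((Lutra_occidentalis,Formica_orientalis),(Cedrus_occidentalis,(Staphylococcus_viridis,Salamandra_major))),Meleagris_montanus).
That clade also contains Staphylococcus_viridis, which is not in the proposed group, so the group is not monophyletic.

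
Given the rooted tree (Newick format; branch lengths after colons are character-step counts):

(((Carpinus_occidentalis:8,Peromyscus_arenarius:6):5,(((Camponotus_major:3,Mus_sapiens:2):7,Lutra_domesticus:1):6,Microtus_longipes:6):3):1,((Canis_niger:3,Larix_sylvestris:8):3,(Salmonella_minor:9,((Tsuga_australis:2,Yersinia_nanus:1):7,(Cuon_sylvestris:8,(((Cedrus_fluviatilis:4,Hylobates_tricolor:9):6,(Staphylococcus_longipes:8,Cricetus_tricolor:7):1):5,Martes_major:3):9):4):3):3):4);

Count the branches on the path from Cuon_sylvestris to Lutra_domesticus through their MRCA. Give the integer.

9

The MRCA of Cuon_sylvestris and Lutra_domesticus is the root of the tree.
From Cuon_sylvestris up to that node: 5 branches. From Lutra_domesticus up to the same node: 4 branches. Total: 5 + 4 = 9.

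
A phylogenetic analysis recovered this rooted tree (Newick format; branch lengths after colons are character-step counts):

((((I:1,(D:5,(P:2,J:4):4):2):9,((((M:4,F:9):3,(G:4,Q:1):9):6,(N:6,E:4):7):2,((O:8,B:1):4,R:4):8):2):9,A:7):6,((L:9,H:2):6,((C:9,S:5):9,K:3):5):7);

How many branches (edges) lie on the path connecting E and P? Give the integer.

The MRCA of E and P is the node subtending ((I,(D,(P,J))),((((M,F),(G,Q)),(N,E)),((O,B),R))).
From E up to that node: 4 branches. From P up to the same node: 4 branches. Total: 4 + 4 = 8.

8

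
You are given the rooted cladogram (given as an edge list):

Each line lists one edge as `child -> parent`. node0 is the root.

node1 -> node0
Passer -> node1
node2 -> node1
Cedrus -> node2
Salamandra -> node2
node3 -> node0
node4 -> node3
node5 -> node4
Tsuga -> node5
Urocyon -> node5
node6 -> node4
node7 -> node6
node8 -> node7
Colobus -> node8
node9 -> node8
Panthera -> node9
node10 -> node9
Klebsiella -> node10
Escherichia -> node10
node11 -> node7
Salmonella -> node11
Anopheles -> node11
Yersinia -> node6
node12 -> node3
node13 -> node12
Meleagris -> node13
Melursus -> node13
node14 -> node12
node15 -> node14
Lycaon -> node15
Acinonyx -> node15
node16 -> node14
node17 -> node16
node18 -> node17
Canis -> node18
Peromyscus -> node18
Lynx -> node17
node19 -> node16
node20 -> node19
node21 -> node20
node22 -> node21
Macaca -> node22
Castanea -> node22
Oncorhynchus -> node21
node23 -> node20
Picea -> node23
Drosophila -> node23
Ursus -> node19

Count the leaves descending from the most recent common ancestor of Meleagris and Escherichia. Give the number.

22

The MRCA of Meleagris and Escherichia is the node subtending (((Tsuga,Urocyon),(((Colobus,(Panthera,(Klebsiella,Escherichia))),(Salmonella,Anopheles)),Yersinia)),((Meleagris,Melursus),((Lycaon,Acinonyx),(((Canis,Peromyscus),Lynx),((((Macaca,Castanea),Oncorhynchus),(Picea,Drosophila)),Ursus))))).
That clade contains 22 terminal taxa: Acinonyx, Anopheles, Canis, Castanea, Colobus, Drosophila, Escherichia, Klebsiella, Lycaon, Lynx, Macaca, Meleagris, Melursus, Oncorhynchus, Panthera, Peromyscus, Picea, Salmonella, Tsuga, Urocyon, Ursus, Yersinia.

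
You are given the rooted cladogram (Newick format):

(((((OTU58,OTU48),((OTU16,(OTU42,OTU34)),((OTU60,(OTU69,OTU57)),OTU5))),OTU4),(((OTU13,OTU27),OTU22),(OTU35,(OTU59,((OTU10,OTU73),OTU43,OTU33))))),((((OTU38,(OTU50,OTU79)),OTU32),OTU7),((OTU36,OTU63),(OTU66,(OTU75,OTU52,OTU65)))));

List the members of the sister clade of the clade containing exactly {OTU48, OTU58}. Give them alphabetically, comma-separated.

The clade containing exactly {OTU48, OTU58} attaches to the tree at the node subtending ((OTU58,OTU48),((OTU16,(OTU42,OTU34)),((OTU60,(OTU69,OTU57)),OTU5))).
The other lineage descending from that same node — the sister group — is ((OTU16,(OTU42,OTU34)),((OTU60,(OTU69,OTU57)),OTU5)); its 7 tips in alphabetical order are the answer.

OTU16, OTU34, OTU42, OTU5, OTU57, OTU60, OTU69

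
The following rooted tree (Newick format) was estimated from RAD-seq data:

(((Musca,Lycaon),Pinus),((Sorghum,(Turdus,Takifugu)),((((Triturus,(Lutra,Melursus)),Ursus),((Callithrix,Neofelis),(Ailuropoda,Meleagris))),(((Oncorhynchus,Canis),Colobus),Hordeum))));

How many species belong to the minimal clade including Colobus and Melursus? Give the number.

The MRCA of Colobus and Melursus is the node subtending ((((Triturus,(Lutra,Melursus)),Ursus),((Callithrix,Neofelis),(Ailuropoda,Meleagris))),(((Oncorhynchus,Canis),Colobus),Hordeum)).
That clade contains 12 terminal taxa: Ailuropoda, Callithrix, Canis, Colobus, Hordeum, Lutra, Meleagris, Melursus, Neofelis, Oncorhynchus, Triturus, Ursus.

12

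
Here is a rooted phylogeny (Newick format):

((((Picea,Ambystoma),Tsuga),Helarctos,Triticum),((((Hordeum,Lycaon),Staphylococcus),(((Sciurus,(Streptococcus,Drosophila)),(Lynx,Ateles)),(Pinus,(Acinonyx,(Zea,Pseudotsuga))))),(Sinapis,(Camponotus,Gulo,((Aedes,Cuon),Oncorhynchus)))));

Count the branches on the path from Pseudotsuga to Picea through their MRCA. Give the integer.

11

The MRCA of Pseudotsuga and Picea is the root of the tree.
From Pseudotsuga up to that node: 7 branches. From Picea up to the same node: 4 branches. Total: 7 + 4 = 11.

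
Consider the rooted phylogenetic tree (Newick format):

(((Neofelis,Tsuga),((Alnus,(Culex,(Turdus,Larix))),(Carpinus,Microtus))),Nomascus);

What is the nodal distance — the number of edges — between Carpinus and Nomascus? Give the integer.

The MRCA of Carpinus and Nomascus is the root of the tree.
From Carpinus up to that node: 4 branches. From Nomascus up to the same node: 1 branch. Total: 4 + 1 = 5.

5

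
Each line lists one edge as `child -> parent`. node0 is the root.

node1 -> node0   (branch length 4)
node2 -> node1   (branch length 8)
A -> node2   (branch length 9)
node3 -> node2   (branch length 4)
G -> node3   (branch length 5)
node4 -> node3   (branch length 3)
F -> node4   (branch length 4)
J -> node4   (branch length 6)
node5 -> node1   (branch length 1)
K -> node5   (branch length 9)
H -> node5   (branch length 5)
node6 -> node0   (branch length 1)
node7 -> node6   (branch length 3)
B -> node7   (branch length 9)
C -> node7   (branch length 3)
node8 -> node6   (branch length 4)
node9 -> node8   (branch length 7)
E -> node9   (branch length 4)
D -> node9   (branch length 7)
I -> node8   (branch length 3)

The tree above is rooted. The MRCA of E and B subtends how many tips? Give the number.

5

The MRCA of E and B is the node subtending ((B,C),((E,D),I)).
That clade contains 5 terminal taxa: B, C, D, E, I.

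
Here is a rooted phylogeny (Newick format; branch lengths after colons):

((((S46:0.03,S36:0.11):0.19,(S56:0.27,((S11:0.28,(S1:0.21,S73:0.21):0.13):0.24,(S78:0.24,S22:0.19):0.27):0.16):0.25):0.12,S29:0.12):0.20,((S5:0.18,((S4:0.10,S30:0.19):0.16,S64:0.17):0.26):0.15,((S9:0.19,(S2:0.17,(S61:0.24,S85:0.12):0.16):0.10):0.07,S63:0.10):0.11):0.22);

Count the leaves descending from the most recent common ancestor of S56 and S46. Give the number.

8

The MRCA of S56 and S46 is the node subtending ((S46,S36),(S56,((S11,(S1,S73)),(S78,S22)))).
That clade contains 8 terminal taxa: S1, S11, S22, S36, S46, S56, S73, S78.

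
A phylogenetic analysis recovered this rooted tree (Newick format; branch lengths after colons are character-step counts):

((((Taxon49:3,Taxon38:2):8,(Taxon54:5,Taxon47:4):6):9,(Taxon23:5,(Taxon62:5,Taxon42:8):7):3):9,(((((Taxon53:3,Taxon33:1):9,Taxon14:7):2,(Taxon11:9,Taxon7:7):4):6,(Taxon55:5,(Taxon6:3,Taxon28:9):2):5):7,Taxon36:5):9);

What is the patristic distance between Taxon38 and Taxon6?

54

The path runs Taxon38 → … → MRCA → … → Taxon6; the MRCA is the root of the tree.
Branch lengths along that path: 2 + 8 + 9 + 9 + 9 + 7 + 5 + 2 + 3 = 54.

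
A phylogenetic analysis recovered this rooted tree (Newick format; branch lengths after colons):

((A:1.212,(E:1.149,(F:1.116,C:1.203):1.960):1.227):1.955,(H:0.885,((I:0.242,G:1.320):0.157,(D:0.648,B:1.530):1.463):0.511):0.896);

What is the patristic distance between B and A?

7.567

The path runs B → … → MRCA → … → A; the MRCA is the root of the tree.
Branch lengths along that path: 1.530 + 1.463 + 0.511 + 0.896 + 1.955 + 1.212 = 7.567.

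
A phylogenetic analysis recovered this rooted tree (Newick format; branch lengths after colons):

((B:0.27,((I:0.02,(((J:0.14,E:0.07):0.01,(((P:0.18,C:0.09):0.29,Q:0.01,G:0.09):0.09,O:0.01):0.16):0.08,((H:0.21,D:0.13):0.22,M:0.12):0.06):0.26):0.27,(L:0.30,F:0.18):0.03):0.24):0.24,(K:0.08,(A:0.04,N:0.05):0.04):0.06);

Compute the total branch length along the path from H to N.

1.65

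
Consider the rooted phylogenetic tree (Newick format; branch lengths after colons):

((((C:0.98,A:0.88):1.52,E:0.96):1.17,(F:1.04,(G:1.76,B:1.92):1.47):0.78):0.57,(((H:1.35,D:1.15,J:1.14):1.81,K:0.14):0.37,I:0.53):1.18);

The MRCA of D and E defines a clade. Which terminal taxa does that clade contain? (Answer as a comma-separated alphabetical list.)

Tracing D: it sits inside (H,D,J).
Tracing E: it sits inside ((C,A),E).
The smallest clade enclosing both is the whole tree (their MRCA is the root), so the answer is all 11 tips in alphabetical order.

A, B, C, D, E, F, G, H, I, J, K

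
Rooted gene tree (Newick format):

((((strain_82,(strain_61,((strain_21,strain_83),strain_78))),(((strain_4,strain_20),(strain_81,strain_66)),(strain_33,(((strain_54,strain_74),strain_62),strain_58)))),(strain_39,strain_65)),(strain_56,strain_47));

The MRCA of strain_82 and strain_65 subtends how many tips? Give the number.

The MRCA of strain_82 and strain_65 is the node subtending (((strain_82,(strain_61,((strain_21,strain_83),strain_78))),(((strain_4,strain_20),(strain_81,strain_66)),(strain_33,(((strain_54,strain_74),strain_62),strain_58)))),(strain_39,strain_65)).
That clade contains 16 terminal taxa: strain_20, strain_21, strain_33, strain_39, strain_4, strain_54, strain_58, strain_61, strain_62, strain_65, strain_66, strain_74, strain_78, strain_81, strain_82, strain_83.

16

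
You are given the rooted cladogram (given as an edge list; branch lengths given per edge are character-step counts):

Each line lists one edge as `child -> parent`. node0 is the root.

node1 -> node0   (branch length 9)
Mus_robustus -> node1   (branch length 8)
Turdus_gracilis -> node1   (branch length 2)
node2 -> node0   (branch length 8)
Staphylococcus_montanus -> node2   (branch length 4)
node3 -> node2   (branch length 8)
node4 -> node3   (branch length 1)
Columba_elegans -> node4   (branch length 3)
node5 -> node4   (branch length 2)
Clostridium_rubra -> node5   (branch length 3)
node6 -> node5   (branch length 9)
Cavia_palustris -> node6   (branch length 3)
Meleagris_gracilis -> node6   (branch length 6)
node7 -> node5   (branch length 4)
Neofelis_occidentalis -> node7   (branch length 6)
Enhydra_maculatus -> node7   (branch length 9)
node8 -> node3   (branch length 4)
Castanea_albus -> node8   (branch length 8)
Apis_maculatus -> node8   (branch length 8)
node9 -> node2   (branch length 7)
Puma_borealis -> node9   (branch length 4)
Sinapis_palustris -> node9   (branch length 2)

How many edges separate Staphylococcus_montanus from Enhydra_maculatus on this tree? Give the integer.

6

The MRCA of Staphylococcus_montanus and Enhydra_maculatus is the node subtending (Staphylococcus_montanus,((Columba_elegans,(Clostridium_rubra,(Cavia_palustris,Meleagris_gracilis),(Neofelis_occidentalis,Enhydra_maculatus))),(Castanea_albus,Apis_maculatus)),(Puma_borealis,Sinapis_palustris)).
From Staphylococcus_montanus up to that node: 1 branch. From Enhydra_maculatus up to the same node: 5 branches. Total: 1 + 5 = 6.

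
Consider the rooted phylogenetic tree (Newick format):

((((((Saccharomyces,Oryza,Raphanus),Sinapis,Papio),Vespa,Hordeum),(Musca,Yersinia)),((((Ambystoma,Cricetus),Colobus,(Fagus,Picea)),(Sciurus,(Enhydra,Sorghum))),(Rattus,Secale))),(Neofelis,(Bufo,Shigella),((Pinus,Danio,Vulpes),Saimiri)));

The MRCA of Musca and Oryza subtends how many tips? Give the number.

9

The MRCA of Musca and Oryza is the node subtending ((((Saccharomyces,Oryza,Raphanus),Sinapis,Papio),Vespa,Hordeum),(Musca,Yersinia)).
That clade contains 9 terminal taxa: Hordeum, Musca, Oryza, Papio, Raphanus, Saccharomyces, Sinapis, Vespa, Yersinia.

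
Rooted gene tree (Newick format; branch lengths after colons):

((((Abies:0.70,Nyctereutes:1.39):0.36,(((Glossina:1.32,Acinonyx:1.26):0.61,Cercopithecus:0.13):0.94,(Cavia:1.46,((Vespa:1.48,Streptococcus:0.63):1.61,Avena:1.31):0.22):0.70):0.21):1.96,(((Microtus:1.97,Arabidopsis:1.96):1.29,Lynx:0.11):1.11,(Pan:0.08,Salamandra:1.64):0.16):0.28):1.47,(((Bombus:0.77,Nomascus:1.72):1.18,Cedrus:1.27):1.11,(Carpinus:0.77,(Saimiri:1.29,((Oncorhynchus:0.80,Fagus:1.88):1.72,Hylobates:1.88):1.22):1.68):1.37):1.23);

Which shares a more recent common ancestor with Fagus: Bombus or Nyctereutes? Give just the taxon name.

The MRCA of Fagus and Bombus subtends (((Bombus,Nomascus),Cedrus),(Carpinus,(Saimiri,((Oncorhynchus,Fagus),Hylobates)))) (8 taxa).
The MRCA of Fagus and Nyctereutes is the root, subtending the entire tree (22 taxa).
The first is nested inside the second, so Fagus shares a more recent common ancestor with Bombus.

Bombus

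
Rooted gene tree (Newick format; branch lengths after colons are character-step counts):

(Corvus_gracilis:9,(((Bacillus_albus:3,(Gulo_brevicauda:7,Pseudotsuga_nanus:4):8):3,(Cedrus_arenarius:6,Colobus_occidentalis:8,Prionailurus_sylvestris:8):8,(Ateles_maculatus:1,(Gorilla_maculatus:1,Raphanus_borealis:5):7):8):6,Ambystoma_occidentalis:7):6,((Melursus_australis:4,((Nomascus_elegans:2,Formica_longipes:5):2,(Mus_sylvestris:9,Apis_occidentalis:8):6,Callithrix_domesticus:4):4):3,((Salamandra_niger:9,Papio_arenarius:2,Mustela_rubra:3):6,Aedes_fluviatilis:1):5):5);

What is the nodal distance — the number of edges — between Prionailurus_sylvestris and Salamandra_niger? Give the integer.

8

The MRCA of Prionailurus_sylvestris and Salamandra_niger is the root of the tree.
From Prionailurus_sylvestris up to that node: 4 branches. From Salamandra_niger up to the same node: 4 branches. Total: 4 + 4 = 8.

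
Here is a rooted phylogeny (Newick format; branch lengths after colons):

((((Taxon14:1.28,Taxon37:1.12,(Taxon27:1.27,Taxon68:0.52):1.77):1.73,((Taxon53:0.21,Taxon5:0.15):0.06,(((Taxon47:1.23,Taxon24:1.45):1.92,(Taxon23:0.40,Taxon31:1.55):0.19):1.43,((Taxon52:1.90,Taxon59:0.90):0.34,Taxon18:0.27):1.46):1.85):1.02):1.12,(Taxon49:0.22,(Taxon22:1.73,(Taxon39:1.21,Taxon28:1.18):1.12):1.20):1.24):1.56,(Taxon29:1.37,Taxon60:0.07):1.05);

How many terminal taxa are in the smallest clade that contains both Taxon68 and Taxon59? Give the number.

The MRCA of Taxon68 and Taxon59 is the node subtending ((Taxon14,Taxon37,(Taxon27,Taxon68)),((Taxon53,Taxon5),(((Taxon47,Taxon24),(Taxon23,Taxon31)),((Taxon52,Taxon59),Taxon18)))).
That clade contains 13 terminal taxa: Taxon14, Taxon18, Taxon23, Taxon24, Taxon27, Taxon31, Taxon37, Taxon47, Taxon5, Taxon52, Taxon53, Taxon59, Taxon68.

13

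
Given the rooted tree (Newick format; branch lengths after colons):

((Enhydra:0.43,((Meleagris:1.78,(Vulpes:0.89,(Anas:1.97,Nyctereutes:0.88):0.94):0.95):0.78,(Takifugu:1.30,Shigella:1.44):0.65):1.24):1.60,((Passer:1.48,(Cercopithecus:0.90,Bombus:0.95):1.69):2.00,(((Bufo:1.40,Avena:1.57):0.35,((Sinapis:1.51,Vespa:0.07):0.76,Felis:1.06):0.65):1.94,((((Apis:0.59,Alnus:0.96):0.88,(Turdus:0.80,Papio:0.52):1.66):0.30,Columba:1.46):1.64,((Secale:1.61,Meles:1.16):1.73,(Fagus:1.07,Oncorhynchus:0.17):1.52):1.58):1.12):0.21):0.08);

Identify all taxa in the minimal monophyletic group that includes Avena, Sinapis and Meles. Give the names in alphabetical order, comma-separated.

Alnus, Apis, Avena, Bufo, Columba, Fagus, Felis, Meles, Oncorhynchus, Papio, Secale, Sinapis, Turdus, Vespa

Tracing Avena: it sits inside (Bufo,Avena).
Tracing Sinapis: it sits inside (Sinapis,Vespa).
Tracing Meles: it sits inside (Secale,Meles).
The smallest clade enclosing all 3 is (((Bufo,Avena),((Sinapis,Vespa),Felis)),((((Apis,Alnus),(Turdus,Papio)),Columba),((Secale,Meles),(Fagus,Oncorhynchus)))); the answer is its 14 terminal taxa in alphabetical order.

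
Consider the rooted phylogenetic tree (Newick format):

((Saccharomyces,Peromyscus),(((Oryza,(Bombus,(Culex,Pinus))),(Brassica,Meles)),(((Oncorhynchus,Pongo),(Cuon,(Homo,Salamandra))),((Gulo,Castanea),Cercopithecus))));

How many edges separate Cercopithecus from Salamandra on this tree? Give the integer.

6

The MRCA of Cercopithecus and Salamandra is the node subtending (((Oncorhynchus,Pongo),(Cuon,(Homo,Salamandra))),((Gulo,Castanea),Cercopithecus)).
From Cercopithecus up to that node: 2 branches. From Salamandra up to the same node: 4 branches. Total: 2 + 4 = 6.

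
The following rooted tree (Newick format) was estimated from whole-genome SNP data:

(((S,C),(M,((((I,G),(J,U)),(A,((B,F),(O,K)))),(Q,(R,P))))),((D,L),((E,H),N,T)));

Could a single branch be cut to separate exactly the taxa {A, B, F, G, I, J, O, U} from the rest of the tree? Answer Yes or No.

The MRCA of the listed taxa subtends (((I,G),(J,U)),(A,((B,F),(O,K)))).
That clade also contains K, which is not in the proposed group, so the group is not monophyletic.

No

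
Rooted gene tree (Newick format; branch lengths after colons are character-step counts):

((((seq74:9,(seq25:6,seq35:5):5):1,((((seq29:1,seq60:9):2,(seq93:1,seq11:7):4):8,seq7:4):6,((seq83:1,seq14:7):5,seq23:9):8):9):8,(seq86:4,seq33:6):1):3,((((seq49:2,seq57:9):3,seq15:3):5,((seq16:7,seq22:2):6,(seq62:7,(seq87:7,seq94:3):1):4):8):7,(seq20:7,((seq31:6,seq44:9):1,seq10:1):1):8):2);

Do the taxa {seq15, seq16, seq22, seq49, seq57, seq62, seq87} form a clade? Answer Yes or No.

The MRCA of the listed taxa subtends (((seq49,seq57),seq15),((seq16,seq22),(seq62,(seq87,seq94)))).
That clade also contains seq94, which is not in the proposed group, so the group is not monophyletic.

No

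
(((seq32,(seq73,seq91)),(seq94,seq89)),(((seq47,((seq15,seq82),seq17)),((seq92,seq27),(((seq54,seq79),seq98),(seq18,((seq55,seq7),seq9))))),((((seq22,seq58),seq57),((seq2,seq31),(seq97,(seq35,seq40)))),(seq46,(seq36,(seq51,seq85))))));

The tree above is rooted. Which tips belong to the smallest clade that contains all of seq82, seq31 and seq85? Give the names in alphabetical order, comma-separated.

Tracing seq82: it sits inside (seq15,seq82).
Tracing seq31: it sits inside (seq2,seq31).
Tracing seq85: it sits inside (seq51,seq85).
The smallest clade enclosing all 3 is (((seq47,((seq15,seq82),seq17)),((seq92,seq27),(((seq54,seq79),seq98),(seq18,((seq55,seq7),seq9))))),((((seq22,seq58),seq57),((seq2,seq31),(seq97,(seq35,seq40)))),(seq46,(seq36,(seq51,seq85))))); the answer is its 25 terminal taxa in alphabetical order.

seq15, seq17, seq18, seq2, seq22, seq27, seq31, seq35, seq36, seq40, seq46, seq47, seq51, seq54, seq55, seq57, seq58, seq7, seq79, seq82, seq85, seq9, seq92, seq97, seq98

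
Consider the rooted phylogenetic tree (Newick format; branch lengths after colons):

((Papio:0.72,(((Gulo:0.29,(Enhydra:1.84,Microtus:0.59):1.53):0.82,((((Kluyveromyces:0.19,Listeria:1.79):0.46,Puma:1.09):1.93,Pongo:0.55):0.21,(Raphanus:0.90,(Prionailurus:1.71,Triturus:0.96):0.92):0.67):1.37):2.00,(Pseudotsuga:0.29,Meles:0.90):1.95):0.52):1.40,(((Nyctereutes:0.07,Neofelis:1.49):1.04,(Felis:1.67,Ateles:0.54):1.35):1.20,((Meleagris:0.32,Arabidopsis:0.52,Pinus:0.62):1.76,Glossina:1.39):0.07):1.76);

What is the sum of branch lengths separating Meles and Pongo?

The path runs Meles → … → MRCA → … → Pongo; the MRCA is the node subtending (((Gulo,(Enhydra,Microtus)),((((Kluyveromyces,Listeria),Puma),Pongo),(Raphanus,(Prionailurus,Triturus)))),(Pseudotsuga,Meles)).
Branch lengths along that path: 0.90 + 1.95 + 2.00 + 1.37 + 0.21 + 0.55 = 6.98.

6.98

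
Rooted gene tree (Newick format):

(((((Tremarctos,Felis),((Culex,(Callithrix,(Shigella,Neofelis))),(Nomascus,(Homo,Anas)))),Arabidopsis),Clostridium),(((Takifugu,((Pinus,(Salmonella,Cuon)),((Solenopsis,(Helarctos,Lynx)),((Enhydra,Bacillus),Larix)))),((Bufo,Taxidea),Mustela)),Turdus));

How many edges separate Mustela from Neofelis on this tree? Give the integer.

The MRCA of Mustela and Neofelis is the root of the tree.
From Mustela up to that node: 4 branches. From Neofelis up to the same node: 8 branches. Total: 4 + 8 = 12.

12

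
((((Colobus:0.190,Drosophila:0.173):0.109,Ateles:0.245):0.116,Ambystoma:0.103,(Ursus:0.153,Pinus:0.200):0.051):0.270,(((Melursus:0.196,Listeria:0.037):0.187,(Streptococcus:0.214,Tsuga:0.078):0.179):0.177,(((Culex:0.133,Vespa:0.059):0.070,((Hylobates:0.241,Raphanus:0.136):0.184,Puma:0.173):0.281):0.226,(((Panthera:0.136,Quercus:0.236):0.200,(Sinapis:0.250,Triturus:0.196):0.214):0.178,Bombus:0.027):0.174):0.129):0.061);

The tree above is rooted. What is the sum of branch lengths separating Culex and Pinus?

1.140

The path runs Culex → … → MRCA → … → Pinus; the MRCA is the root of the tree.
Branch lengths along that path: 0.133 + 0.070 + 0.226 + 0.129 + 0.061 + 0.270 + 0.051 + 0.200 = 1.140.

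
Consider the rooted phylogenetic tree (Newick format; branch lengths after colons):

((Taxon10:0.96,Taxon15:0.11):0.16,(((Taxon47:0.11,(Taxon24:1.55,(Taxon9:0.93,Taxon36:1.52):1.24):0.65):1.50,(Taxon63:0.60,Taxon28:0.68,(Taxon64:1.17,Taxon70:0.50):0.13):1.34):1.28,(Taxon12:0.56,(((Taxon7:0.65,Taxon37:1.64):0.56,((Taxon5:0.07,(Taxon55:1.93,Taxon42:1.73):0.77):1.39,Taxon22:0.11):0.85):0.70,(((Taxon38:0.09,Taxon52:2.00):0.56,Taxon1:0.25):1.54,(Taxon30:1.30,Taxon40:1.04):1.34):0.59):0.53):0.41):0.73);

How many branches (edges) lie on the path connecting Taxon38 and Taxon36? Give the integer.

11

The MRCA of Taxon38 and Taxon36 is the node subtending (((Taxon47,(Taxon24,(Taxon9,Taxon36))),(Taxon63,Taxon28,(Taxon64,Taxon70))),(Taxon12,(((Taxon7,Taxon37),((Taxon5,(Taxon55,Taxon42)),Taxon22)),(((Taxon38,Taxon52),Taxon1),(Taxon30,Taxon40))))).
From Taxon38 up to that node: 6 branches. From Taxon36 up to the same node: 5 branches. Total: 6 + 5 = 11.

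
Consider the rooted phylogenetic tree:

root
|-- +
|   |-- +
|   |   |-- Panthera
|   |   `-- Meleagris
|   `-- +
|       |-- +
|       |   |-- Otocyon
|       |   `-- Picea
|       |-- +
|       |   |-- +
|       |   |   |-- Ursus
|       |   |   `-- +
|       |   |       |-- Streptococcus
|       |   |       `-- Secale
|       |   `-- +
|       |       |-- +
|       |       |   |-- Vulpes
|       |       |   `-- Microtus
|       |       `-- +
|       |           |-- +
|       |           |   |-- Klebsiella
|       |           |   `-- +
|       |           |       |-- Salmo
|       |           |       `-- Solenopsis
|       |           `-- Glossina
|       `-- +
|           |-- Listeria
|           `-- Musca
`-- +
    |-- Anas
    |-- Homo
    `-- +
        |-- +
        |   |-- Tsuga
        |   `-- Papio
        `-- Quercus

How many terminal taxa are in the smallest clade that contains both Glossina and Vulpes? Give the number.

The MRCA of Glossina and Vulpes is the node subtending ((Vulpes,Microtus),((Klebsiella,(Salmo,Solenopsis)),Glossina)).
That clade contains 6 terminal taxa: Glossina, Klebsiella, Microtus, Salmo, Solenopsis, Vulpes.

6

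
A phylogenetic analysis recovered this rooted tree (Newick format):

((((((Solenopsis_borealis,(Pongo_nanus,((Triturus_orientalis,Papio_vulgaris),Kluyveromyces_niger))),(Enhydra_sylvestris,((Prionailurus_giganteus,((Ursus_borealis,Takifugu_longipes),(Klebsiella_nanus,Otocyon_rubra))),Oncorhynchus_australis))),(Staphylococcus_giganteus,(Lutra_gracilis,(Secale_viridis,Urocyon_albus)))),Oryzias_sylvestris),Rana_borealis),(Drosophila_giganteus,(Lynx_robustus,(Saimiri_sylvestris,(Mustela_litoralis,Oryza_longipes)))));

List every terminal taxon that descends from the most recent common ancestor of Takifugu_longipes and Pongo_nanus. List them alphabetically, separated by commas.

Enhydra_sylvestris, Klebsiella_nanus, Kluyveromyces_niger, Oncorhynchus_australis, Otocyon_rubra, Papio_vulgaris, Pongo_nanus, Prionailurus_giganteus, Solenopsis_borealis, Takifugu_longipes, Triturus_orientalis, Ursus_borealis

Tracing Takifugu_longipes: it sits inside (Ursus_borealis,Takifugu_longipes).
Tracing Pongo_nanus: it sits inside (Pongo_nanus,((Triturus_orientalis,Papio_vulgaris),Kluyveromyces_niger)).
The smallest clade enclosing both is ((Solenopsis_borealis,(Pongo_nanus,((Triturus_orientalis,Papio_vulgaris),Kluyveromyces_niger))),(Enhydra_sylvestris,((Prionailurus_giganteus,((Ursus_borealis,Takifugu_longipes),(Klebsiella_nanus,Otocyon_rubra))),Oncorhynchus_australis))); the answer is its 12 terminal taxa in alphabetical order.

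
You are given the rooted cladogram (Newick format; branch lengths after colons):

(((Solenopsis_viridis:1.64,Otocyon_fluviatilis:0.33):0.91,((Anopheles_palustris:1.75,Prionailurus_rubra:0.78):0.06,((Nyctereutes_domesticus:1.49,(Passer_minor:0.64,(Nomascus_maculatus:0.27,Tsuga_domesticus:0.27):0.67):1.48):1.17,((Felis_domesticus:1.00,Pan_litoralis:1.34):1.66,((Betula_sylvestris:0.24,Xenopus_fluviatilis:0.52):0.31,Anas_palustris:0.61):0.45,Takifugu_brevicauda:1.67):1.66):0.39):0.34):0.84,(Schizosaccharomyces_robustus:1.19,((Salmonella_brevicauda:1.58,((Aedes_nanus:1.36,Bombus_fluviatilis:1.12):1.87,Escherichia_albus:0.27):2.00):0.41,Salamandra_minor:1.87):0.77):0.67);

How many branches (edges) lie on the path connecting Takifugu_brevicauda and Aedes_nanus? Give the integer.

The MRCA of Takifugu_brevicauda and Aedes_nanus is the root of the tree.
From Takifugu_brevicauda up to that node: 5 branches. From Aedes_nanus up to the same node: 6 branches. Total: 5 + 6 = 11.

11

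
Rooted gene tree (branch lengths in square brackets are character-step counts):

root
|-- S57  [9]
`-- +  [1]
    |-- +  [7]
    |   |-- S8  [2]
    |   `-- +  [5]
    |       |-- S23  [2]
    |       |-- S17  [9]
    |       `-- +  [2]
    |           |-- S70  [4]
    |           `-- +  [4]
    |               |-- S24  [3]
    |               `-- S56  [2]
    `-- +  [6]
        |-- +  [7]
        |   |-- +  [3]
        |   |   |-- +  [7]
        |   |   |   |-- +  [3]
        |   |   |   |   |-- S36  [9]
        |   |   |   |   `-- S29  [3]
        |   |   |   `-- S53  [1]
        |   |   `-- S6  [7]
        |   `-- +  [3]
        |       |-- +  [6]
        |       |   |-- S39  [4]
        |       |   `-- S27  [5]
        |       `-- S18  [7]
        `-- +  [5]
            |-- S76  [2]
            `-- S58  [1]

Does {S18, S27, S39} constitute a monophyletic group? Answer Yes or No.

The most recent common ancestor of these taxa subtends ((S39,S27),S18).
That clade has exactly 3 tips — every listed taxon and nothing else — so the group is monophyletic.

Yes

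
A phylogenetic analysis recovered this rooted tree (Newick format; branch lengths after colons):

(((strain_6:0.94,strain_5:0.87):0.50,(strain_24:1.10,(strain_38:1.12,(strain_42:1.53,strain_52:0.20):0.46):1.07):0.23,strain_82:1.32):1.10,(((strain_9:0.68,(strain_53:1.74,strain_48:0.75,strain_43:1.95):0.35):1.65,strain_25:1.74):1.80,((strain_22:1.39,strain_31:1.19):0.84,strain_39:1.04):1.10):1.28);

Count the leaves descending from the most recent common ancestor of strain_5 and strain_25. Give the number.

The MRCA of strain_5 and strain_25 is the root, so the clade is the entire tree.
That clade contains 15 terminal taxa: strain_22, strain_24, strain_25, strain_31, strain_38, strain_39, strain_42, strain_43, strain_48, strain_5, strain_52, strain_53, strain_6, strain_82, strain_9.

15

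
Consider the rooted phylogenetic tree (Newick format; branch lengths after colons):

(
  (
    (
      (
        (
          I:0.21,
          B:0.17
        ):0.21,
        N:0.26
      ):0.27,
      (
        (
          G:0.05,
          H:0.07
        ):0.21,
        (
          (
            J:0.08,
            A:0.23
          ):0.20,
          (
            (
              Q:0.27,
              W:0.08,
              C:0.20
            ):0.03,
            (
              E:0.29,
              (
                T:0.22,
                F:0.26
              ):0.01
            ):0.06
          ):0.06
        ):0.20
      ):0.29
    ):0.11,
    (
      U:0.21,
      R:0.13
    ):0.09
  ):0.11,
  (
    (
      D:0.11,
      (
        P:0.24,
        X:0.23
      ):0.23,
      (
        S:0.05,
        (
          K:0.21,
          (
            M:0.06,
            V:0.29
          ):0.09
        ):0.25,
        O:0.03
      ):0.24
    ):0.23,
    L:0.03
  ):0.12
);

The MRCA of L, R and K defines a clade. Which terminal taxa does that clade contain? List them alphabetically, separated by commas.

A, B, C, D, E, F, G, H, I, J, K, L, M, N, O, P, Q, R, S, T, U, V, W, X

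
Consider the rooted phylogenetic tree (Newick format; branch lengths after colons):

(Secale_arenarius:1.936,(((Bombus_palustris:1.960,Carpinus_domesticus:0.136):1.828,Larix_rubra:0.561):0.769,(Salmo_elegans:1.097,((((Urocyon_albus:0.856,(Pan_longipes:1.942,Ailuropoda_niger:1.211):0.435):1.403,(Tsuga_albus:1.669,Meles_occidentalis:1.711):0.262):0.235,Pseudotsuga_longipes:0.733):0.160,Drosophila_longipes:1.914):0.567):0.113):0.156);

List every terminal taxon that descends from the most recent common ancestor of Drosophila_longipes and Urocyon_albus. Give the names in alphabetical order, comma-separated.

Ailuropoda_niger, Drosophila_longipes, Meles_occidentalis, Pan_longipes, Pseudotsuga_longipes, Tsuga_albus, Urocyon_albus

Tracing Drosophila_longipes: it sits inside ((((Urocyon_albus,(Pan_longipes,Ailuropoda_niger)),(Tsuga_albus,Meles_occidentalis)),Pseudotsuga_longipes),Drosophila_longipes).
Tracing Urocyon_albus: it sits inside (Urocyon_albus,(Pan_longipes,Ailuropoda_niger)).
The smallest clade enclosing both is ((((Urocyon_albus,(Pan_longipes,Ailuropoda_niger)),(Tsuga_albus,Meles_occidentalis)),Pseudotsuga_longipes),Drosophila_longipes); the answer is its 7 terminal taxa in alphabetical order.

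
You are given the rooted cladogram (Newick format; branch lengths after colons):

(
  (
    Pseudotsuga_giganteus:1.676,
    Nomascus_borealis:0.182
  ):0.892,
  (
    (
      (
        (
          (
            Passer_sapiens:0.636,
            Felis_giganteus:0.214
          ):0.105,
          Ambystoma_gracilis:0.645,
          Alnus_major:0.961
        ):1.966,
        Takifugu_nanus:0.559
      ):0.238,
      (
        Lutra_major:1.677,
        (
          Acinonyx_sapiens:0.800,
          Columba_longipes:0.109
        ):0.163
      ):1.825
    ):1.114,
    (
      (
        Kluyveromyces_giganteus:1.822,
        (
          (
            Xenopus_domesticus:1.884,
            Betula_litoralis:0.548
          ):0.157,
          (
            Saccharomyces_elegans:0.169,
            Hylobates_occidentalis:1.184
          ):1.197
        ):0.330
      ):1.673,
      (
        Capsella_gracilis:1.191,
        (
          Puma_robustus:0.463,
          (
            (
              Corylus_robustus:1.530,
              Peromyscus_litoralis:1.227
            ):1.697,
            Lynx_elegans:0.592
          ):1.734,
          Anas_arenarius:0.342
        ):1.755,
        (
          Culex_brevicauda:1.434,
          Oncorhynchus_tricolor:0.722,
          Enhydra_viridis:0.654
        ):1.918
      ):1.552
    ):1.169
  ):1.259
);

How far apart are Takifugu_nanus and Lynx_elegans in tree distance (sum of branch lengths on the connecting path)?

The path runs Takifugu_nanus → … → MRCA → … → Lynx_elegans; the MRCA is the node subtending (((((Passer_sapiens,Felis_giganteus),Ambystoma_gracilis,Alnus_major),Takifugu_nanus),(Lutra_major,(Acinonyx_sapiens,Columba_longipes))),((Kluyveromyces_giganteus,((Xenopus_domesticus,Betula_litoralis),(Saccharomyces_elegans,Hylobates_occidentalis))),(Capsella_gracilis,(Puma_robustus,((Corylus_robustus,Peromyscus_litoralis),Lynx_elegans),Anas_arenarius),(Culex_brevicauda,Oncorhynchus_tricolor,Enhydra_viridis)))).
Branch lengths along that path: 0.559 + 0.238 + 1.114 + 1.169 + 1.552 + 1.755 + 1.734 + 0.592 = 8.713.

8.713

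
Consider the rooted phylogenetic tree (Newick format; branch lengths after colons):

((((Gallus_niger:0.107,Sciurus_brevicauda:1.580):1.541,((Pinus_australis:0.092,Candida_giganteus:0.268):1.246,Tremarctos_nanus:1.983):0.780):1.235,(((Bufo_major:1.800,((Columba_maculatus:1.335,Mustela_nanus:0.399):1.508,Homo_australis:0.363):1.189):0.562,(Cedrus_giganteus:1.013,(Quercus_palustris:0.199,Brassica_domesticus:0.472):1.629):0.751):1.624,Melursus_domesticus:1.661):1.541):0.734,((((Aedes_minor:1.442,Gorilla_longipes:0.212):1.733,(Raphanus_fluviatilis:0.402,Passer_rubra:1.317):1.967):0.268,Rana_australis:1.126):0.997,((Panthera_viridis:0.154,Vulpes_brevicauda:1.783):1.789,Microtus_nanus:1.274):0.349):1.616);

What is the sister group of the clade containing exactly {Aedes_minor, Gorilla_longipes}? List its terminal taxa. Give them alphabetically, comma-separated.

The clade containing exactly {Aedes_minor, Gorilla_longipes} attaches to the tree at the node subtending ((Aedes_minor,Gorilla_longipes),(Raphanus_fluviatilis,Passer_rubra)).
The other lineage descending from that same node — the sister group — is (Raphanus_fluviatilis,Passer_rubra); its 2 tips in alphabetical order are the answer.

Passer_rubra, Raphanus_fluviatilis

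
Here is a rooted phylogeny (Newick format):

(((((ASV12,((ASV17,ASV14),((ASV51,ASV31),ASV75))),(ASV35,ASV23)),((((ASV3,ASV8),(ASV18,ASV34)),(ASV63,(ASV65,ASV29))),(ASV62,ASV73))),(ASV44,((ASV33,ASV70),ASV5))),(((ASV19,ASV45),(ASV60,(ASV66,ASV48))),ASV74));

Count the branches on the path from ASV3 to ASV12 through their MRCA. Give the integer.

8

The MRCA of ASV3 and ASV12 is the node subtending (((ASV12,((ASV17,ASV14),((ASV51,ASV31),ASV75))),(ASV35,ASV23)),((((ASV3,ASV8),(ASV18,ASV34)),(ASV63,(ASV65,ASV29))),(ASV62,ASV73))).
From ASV3 up to that node: 5 branches. From ASV12 up to the same node: 3 branches. Total: 5 + 3 = 8.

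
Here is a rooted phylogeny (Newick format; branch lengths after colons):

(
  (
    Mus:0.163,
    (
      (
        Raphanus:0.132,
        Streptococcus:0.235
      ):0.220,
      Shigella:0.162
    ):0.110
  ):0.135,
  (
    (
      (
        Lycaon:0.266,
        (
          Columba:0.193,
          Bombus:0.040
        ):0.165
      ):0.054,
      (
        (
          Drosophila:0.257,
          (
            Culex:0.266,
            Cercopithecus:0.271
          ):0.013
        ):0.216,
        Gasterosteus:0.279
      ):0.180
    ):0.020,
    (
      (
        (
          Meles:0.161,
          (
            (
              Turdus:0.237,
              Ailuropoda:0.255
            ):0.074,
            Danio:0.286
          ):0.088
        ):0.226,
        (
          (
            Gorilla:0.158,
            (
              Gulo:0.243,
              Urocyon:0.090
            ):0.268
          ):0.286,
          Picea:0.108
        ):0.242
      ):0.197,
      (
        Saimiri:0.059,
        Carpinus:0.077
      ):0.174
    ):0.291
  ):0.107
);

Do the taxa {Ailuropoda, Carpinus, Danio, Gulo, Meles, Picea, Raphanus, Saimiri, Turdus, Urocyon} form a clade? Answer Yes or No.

No

The MRCA of the listed taxa is the root, so the smallest clade containing them is the whole tree.
That clade also contains Bombus, Cercopithecus, Columba, Culex, Drosophila, Gasterosteus, Gorilla, Lycaon, Mus, Shigella, Streptococcus, which are not in the proposed group, so the group is not monophyletic.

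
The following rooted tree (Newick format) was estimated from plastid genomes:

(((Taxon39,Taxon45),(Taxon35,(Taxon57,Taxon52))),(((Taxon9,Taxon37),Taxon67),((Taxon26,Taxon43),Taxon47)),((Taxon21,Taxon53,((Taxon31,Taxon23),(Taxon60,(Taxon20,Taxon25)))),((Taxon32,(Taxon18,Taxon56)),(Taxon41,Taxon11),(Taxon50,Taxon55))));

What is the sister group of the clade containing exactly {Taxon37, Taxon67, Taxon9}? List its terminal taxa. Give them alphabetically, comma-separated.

The clade containing exactly {Taxon37, Taxon67, Taxon9} attaches to the tree at the node subtending (((Taxon9,Taxon37),Taxon67),((Taxon26,Taxon43),Taxon47)).
The other lineage descending from that same node — the sister group — is ((Taxon26,Taxon43),Taxon47); its 3 tips in alphabetical order are the answer.

Taxon26, Taxon43, Taxon47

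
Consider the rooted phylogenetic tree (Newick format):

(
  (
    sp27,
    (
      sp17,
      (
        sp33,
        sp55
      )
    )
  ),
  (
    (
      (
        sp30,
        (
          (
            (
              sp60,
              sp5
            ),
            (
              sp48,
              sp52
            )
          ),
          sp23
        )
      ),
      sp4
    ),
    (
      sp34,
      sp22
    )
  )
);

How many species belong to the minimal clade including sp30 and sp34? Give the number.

The MRCA of sp30 and sp34 is the node subtending (((sp30,(((sp60,sp5),(sp48,sp52)),sp23)),sp4),(sp34,sp22)).
That clade contains 9 terminal taxa: sp22, sp23, sp30, sp34, sp4, sp48, sp5, sp52, sp60.

9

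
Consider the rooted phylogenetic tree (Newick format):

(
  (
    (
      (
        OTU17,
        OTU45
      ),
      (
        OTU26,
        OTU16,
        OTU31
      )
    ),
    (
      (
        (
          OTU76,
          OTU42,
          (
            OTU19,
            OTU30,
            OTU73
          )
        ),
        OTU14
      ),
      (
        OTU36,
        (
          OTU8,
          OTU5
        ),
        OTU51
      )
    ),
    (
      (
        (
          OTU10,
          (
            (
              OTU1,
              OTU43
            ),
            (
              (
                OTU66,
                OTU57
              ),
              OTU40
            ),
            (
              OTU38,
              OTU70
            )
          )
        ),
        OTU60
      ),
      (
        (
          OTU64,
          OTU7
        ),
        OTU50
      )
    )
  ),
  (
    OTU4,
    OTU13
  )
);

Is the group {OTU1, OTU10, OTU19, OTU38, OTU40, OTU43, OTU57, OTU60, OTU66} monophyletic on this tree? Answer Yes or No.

The MRCA of the listed taxa subtends (((OTU17,OTU45),(OTU26,OTU16,OTU31)),(((OTU76,OTU42,(OTU19,OTU30,OTU73)),OTU14),(OTU36,(OTU8,OTU5),OTU51)),(((OTU10,((OTU1,OTU43),((OTU66,OTU57),OTU40),(OTU38,OTU70))),OTU60),((OTU64,OTU7),OTU50))).
That clade also contains OTU14, OTU16, OTU17, OTU26, OTU30, OTU31, OTU36, OTU42, OTU45, OTU5, OTU50, OTU51, OTU64, OTU7, OTU70, OTU73, OTU76, OTU8, which are not in the proposed group, so the group is not monophyletic.

No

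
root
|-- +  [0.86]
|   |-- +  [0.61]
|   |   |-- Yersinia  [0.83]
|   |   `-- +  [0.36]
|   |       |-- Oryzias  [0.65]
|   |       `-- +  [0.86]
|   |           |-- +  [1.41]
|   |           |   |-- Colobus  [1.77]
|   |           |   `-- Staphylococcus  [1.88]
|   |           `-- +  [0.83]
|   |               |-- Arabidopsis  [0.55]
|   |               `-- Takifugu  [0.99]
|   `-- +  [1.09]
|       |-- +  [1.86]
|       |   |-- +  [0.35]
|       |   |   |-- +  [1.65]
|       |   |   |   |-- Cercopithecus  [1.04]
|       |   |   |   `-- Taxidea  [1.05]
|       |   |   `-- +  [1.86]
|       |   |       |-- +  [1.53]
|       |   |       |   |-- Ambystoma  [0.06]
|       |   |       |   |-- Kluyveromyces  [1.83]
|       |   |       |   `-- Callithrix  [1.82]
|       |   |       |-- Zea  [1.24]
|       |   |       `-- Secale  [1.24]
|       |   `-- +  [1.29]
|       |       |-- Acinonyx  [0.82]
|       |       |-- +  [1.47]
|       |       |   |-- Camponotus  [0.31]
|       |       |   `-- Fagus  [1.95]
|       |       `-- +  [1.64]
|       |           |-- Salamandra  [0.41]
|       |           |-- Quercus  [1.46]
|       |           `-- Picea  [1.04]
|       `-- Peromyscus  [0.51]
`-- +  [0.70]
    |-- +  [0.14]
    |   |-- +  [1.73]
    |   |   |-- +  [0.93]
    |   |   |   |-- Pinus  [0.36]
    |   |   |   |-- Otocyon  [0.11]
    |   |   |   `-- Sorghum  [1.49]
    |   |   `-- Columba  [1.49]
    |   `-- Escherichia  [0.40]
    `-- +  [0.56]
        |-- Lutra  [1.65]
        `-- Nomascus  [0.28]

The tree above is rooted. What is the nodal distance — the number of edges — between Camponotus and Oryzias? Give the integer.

The MRCA of Camponotus and Oryzias is the node subtending ((Yersinia,(Oryzias,((Colobus,Staphylococcus),(Arabidopsis,Takifugu)))),((((Cercopithecus,Taxidea),((Ambystoma,Kluyveromyces,Callithrix),Zea,Secale)),(Acinonyx,(Camponotus,Fagus),(Salamandra,Quercus,Picea))),Peromyscus)).
From Camponotus up to that node: 5 branches. From Oryzias up to the same node: 3 branches. Total: 5 + 3 = 8.

8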